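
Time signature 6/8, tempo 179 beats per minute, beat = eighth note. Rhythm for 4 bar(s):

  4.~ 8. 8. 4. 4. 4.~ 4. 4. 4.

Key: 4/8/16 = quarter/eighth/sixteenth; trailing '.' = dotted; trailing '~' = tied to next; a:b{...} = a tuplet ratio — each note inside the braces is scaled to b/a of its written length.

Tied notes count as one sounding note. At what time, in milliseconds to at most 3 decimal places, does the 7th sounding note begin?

1. 0.0ms @ 0 + 1508.38ms (9/2)
2. 1508.38ms @ 9/2 + 502.793ms (3/2)
3. 2011.173ms @ 6 + 1005.587ms (3)
4. 3016.76ms @ 9 + 1005.587ms (3)
5. 4022.346ms @ 12 + 2011.173ms (6)
6. 6033.52ms @ 18 + 1005.587ms (3)
7. 7039.106ms @ 21 + 1005.587ms (3)

note 7 onset = 21b = 7039.106ms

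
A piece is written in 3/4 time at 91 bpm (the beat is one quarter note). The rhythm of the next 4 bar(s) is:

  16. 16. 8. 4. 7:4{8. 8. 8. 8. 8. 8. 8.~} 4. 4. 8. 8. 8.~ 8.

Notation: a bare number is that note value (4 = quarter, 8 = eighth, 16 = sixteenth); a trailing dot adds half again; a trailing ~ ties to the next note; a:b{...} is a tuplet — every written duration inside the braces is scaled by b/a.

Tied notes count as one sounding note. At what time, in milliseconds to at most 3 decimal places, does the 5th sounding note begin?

1. 0.0ms @ 0 + 247.253ms (3/8)
2. 247.253ms @ 3/8 + 247.253ms (3/8)
3. 494.505ms @ 3/4 + 494.505ms (3/4)
4. 989.011ms @ 3/2 + 989.011ms (3/2)
5. 1978.022ms @ 3 + 282.575ms (3/7)
6. 2260.597ms @ 24/7 + 282.575ms (3/7)
7. 2543.171ms @ 27/7 + 282.575ms (3/7)
8. 2825.746ms @ 30/7 + 282.575ms (3/7)
9. 3108.32ms @ 33/7 + 282.575ms (3/7)
10. 3390.895ms @ 36/7 + 282.575ms (3/7)
11. 3673.469ms @ 39/7 + 1271.586ms (27/14)
12. 4945.055ms @ 15/2 + 989.011ms (3/2)
13. 5934.066ms @ 9 + 494.505ms (3/4)
14. 6428.571ms @ 39/4 + 494.505ms (3/4)
15. 6923.077ms @ 21/2 + 989.011ms (3/2)

note 5 onset = 3b = 1978.022ms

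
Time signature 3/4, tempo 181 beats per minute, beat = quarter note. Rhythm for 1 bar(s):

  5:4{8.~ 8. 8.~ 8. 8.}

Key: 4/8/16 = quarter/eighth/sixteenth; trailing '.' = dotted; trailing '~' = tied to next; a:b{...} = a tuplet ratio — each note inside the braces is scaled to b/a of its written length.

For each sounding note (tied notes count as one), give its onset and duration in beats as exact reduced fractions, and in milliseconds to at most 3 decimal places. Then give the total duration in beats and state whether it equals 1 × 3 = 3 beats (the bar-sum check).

1) 0.0ms=0b +397.79ms=6/5b
2) 397.79ms=6/5b +397.79ms=6/5b
3) 795.58ms=12/5b +198.895ms=3/5b
Σ=3b of 3 (181bpm 3/4) — PASS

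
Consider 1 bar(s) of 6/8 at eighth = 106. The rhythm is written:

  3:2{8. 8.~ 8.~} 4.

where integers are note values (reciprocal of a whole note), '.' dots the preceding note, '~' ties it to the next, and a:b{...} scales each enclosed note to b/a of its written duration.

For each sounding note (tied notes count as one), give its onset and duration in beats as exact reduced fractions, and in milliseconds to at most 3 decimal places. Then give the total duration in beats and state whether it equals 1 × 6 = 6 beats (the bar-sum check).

1) 0.0ms=0b +566.038ms=1b
2) 566.038ms=1b +2830.189ms=5b
Σ=6b of 6 (106bpm 6/8) — PASS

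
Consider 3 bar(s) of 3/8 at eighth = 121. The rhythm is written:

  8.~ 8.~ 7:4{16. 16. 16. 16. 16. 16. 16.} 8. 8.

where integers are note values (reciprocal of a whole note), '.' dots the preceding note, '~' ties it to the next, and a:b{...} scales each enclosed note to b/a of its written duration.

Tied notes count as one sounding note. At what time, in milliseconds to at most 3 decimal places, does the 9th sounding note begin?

1. 0.0ms @ 0 + 1700.118ms (24/7)
2. 1700.118ms @ 24/7 + 212.515ms (3/7)
3. 1912.633ms @ 27/7 + 212.515ms (3/7)
4. 2125.148ms @ 30/7 + 212.515ms (3/7)
5. 2337.662ms @ 33/7 + 212.515ms (3/7)
6. 2550.177ms @ 36/7 + 212.515ms (3/7)
7. 2762.692ms @ 39/7 + 212.515ms (3/7)
8. 2975.207ms @ 6 + 743.802ms (3/2)
9. 3719.008ms @ 15/2 + 743.802ms (3/2)

note 9 onset = 15/2b = 3719.008ms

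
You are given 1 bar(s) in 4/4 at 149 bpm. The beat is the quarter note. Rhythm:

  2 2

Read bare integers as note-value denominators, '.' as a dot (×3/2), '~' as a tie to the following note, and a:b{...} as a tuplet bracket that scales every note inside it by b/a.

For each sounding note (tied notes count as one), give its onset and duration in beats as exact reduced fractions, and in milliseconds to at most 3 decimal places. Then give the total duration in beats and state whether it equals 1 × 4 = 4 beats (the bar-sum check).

1) 0.0ms=0b +805.369ms=2b
2) 805.369ms=2b +805.369ms=2b
Σ=4b of 4 (149bpm 4/4) — PASS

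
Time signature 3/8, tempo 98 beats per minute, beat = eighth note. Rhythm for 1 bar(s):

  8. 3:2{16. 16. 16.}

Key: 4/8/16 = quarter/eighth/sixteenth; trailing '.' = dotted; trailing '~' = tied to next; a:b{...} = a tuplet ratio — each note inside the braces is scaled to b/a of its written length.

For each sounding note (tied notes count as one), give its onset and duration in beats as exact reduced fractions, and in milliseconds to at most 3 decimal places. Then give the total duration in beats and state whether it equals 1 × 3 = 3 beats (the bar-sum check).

1) 0.0ms=0b +918.367ms=3/2b
2) 918.367ms=3/2b +306.122ms=1/2b
3) 1224.49ms=2b +306.122ms=1/2b
4) 1530.612ms=5/2b +306.122ms=1/2b
Σ=3b of 3 (98bpm 3/8) — PASS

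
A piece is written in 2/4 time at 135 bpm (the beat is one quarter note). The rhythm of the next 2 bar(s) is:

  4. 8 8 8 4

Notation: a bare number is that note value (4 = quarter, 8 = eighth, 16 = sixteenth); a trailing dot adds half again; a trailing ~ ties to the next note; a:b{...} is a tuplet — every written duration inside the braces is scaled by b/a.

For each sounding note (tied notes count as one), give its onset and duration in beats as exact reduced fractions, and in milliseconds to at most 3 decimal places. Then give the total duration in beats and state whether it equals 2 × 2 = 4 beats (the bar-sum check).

1) 0.0ms=0b +666.667ms=3/2b
2) 666.667ms=3/2b +222.222ms=1/2b
3) 888.889ms=2b +222.222ms=1/2b
4) 1111.111ms=5/2b +222.222ms=1/2b
5) 1333.333ms=3b +444.444ms=1b
Σ=4b of 4 (135bpm 2/4) — PASS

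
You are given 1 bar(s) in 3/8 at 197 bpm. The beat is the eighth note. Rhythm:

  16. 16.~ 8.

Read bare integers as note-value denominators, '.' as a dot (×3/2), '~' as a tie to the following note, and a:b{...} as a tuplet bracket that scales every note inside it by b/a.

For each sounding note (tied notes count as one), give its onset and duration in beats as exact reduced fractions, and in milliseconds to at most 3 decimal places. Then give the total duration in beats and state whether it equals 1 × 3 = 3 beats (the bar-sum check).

1) 0.0ms=0b +228.426ms=3/4b
2) 228.426ms=3/4b +685.279ms=9/4b
Σ=3b of 3 (197bpm 3/8) — PASS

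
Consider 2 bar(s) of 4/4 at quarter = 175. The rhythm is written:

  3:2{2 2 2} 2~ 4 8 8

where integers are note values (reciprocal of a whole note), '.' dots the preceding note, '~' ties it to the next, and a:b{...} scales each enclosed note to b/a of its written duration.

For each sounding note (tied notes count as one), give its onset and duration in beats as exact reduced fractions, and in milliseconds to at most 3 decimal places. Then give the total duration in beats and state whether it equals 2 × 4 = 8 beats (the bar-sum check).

1) 0.0ms=0b +457.143ms=4/3b
2) 457.143ms=4/3b +457.143ms=4/3b
3) 914.286ms=8/3b +457.143ms=4/3b
4) 1371.429ms=4b +1028.571ms=3b
5) 2400.0ms=7b +171.429ms=1/2b
6) 2571.429ms=15/2b +171.429ms=1/2b
Σ=8b of 8 (175bpm 4/4) — PASS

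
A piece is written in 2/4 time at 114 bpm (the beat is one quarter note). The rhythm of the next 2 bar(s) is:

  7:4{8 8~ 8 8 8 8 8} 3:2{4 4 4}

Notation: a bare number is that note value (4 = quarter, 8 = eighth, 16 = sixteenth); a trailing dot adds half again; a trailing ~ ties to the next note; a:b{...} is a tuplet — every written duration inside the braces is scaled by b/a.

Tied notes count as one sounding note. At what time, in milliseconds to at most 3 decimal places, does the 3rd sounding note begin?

note 3 onset = 6/7b = 451.128ms

1. 0.0ms @ 0 + 150.376ms (2/7)
2. 150.376ms @ 2/7 + 300.752ms (4/7)
3. 451.128ms @ 6/7 + 150.376ms (2/7)
4. 601.504ms @ 8/7 + 150.376ms (2/7)
5. 751.88ms @ 10/7 + 150.376ms (2/7)
6. 902.256ms @ 12/7 + 150.376ms (2/7)
7. 1052.632ms @ 2 + 350.877ms (2/3)
8. 1403.509ms @ 8/3 + 350.877ms (2/3)
9. 1754.386ms @ 10/3 + 350.877ms (2/3)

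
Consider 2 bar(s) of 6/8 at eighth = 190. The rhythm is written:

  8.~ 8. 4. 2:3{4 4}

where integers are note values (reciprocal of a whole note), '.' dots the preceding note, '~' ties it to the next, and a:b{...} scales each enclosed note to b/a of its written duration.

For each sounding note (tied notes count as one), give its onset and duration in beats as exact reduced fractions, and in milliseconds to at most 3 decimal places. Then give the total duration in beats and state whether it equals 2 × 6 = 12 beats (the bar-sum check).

1) 0.0ms=0b +947.368ms=3b
2) 947.368ms=3b +947.368ms=3b
3) 1894.737ms=6b +947.368ms=3b
4) 2842.105ms=9b +947.368ms=3b
Σ=12b of 12 (190bpm 6/8) — PASS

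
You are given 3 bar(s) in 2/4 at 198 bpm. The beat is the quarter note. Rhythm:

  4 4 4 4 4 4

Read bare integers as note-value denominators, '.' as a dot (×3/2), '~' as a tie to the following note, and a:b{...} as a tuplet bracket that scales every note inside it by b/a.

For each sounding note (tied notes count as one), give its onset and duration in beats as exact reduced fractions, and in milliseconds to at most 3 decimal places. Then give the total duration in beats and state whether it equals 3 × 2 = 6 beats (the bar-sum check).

1) 0.0ms=0b +303.03ms=1b
2) 303.03ms=1b +303.03ms=1b
3) 606.061ms=2b +303.03ms=1b
4) 909.091ms=3b +303.03ms=1b
5) 1212.121ms=4b +303.03ms=1b
6) 1515.152ms=5b +303.03ms=1b
Σ=6b of 6 (198bpm 2/4) — PASS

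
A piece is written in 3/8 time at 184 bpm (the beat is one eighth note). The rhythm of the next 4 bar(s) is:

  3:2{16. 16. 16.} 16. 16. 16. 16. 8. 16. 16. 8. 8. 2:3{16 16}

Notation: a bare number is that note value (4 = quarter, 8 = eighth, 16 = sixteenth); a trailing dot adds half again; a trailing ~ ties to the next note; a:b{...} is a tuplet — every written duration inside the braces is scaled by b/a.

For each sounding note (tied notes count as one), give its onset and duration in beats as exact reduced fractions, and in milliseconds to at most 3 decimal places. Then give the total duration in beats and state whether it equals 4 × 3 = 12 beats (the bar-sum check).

1) 0.0ms=0b +163.043ms=1/2b
2) 163.043ms=1/2b +163.043ms=1/2b
3) 326.087ms=1b +163.043ms=1/2b
4) 489.13ms=3/2b +244.565ms=3/4b
5) 733.696ms=9/4b +244.565ms=3/4b
6) 978.261ms=3b +244.565ms=3/4b
7) 1222.826ms=15/4b +244.565ms=3/4b
8) 1467.391ms=9/2b +489.13ms=3/2b
9) 1956.522ms=6b +244.565ms=3/4b
10) 2201.087ms=27/4b +244.565ms=3/4b
11) 2445.652ms=15/2b +489.13ms=3/2b
12) 2934.783ms=9b +489.13ms=3/2b
13) 3423.913ms=21/2b +244.565ms=3/4b
14) 3668.478ms=45/4b +244.565ms=3/4b
Σ=12b of 12 (184bpm 3/8) — PASS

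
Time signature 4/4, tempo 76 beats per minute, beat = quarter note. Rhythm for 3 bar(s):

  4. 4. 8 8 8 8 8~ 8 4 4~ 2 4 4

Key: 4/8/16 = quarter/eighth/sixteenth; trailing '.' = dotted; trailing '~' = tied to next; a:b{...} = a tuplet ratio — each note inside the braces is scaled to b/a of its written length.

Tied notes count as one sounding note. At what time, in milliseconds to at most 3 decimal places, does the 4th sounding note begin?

note 4 onset = 7/2b = 2763.158ms

1. 0.0ms @ 0 + 1184.211ms (3/2)
2. 1184.211ms @ 3/2 + 1184.211ms (3/2)
3. 2368.421ms @ 3 + 394.737ms (1/2)
4. 2763.158ms @ 7/2 + 394.737ms (1/2)
5. 3157.895ms @ 4 + 394.737ms (1/2)
6. 3552.632ms @ 9/2 + 394.737ms (1/2)
7. 3947.368ms @ 5 + 789.474ms (1)
8. 4736.842ms @ 6 + 789.474ms (1)
9. 5526.316ms @ 7 + 2368.421ms (3)
10. 7894.737ms @ 10 + 789.474ms (1)
11. 8684.211ms @ 11 + 789.474ms (1)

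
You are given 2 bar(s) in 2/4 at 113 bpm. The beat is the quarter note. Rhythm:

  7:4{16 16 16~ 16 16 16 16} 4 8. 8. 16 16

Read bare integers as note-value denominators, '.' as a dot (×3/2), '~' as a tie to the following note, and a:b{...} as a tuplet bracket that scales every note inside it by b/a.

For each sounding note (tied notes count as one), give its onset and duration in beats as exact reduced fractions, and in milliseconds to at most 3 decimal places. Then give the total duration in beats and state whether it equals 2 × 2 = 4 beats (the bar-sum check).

1) 0.0ms=0b +75.853ms=1/7b
2) 75.853ms=1/7b +75.853ms=1/7b
3) 151.707ms=2/7b +151.707ms=2/7b
4) 303.413ms=4/7b +75.853ms=1/7b
5) 379.267ms=5/7b +75.853ms=1/7b
6) 455.12ms=6/7b +75.853ms=1/7b
7) 530.973ms=1b +530.973ms=1b
8) 1061.947ms=2b +398.23ms=3/4b
9) 1460.177ms=11/4b +398.23ms=3/4b
10) 1858.407ms=7/2b +132.743ms=1/4b
11) 1991.15ms=15/4b +132.743ms=1/4b
Σ=4b of 4 (113bpm 2/4) — PASS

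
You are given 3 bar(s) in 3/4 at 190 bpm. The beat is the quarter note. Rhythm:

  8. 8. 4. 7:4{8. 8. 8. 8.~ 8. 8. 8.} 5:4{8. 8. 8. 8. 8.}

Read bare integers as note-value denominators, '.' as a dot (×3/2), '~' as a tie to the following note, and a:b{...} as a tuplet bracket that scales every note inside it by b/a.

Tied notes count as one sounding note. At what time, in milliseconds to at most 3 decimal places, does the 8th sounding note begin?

note 8 onset = 36/7b = 1624.06ms

1. 0.0ms @ 0 + 236.842ms (3/4)
2. 236.842ms @ 3/4 + 236.842ms (3/4)
3. 473.684ms @ 3/2 + 473.684ms (3/2)
4. 947.368ms @ 3 + 135.338ms (3/7)
5. 1082.707ms @ 24/7 + 135.338ms (3/7)
6. 1218.045ms @ 27/7 + 135.338ms (3/7)
7. 1353.383ms @ 30/7 + 270.677ms (6/7)
8. 1624.06ms @ 36/7 + 135.338ms (3/7)
9. 1759.398ms @ 39/7 + 135.338ms (3/7)
10. 1894.737ms @ 6 + 189.474ms (3/5)
11. 2084.211ms @ 33/5 + 189.474ms (3/5)
12. 2273.684ms @ 36/5 + 189.474ms (3/5)
13. 2463.158ms @ 39/5 + 189.474ms (3/5)
14. 2652.632ms @ 42/5 + 189.474ms (3/5)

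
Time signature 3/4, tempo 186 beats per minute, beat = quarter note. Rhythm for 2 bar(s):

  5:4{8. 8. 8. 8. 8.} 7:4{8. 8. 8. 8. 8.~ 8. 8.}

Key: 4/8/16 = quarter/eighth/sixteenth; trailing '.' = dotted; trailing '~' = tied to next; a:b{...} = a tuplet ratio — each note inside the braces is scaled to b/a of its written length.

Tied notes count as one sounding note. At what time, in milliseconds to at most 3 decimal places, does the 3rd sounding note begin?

1. 0.0ms @ 0 + 193.548ms (3/5)
2. 193.548ms @ 3/5 + 193.548ms (3/5)
3. 387.097ms @ 6/5 + 193.548ms (3/5)
4. 580.645ms @ 9/5 + 193.548ms (3/5)
5. 774.194ms @ 12/5 + 193.548ms (3/5)
6. 967.742ms @ 3 + 138.249ms (3/7)
7. 1105.991ms @ 24/7 + 138.249ms (3/7)
8. 1244.24ms @ 27/7 + 138.249ms (3/7)
9. 1382.488ms @ 30/7 + 138.249ms (3/7)
10. 1520.737ms @ 33/7 + 276.498ms (6/7)
11. 1797.235ms @ 39/7 + 138.249ms (3/7)

note 3 onset = 6/5b = 387.097ms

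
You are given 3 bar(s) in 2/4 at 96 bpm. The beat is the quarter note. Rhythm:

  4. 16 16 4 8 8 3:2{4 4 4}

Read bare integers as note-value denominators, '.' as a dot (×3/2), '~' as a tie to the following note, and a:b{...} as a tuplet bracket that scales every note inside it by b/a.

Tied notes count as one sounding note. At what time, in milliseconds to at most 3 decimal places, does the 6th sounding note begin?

1. 0.0ms @ 0 + 937.5ms (3/2)
2. 937.5ms @ 3/2 + 156.25ms (1/4)
3. 1093.75ms @ 7/4 + 156.25ms (1/4)
4. 1250.0ms @ 2 + 625.0ms (1)
5. 1875.0ms @ 3 + 312.5ms (1/2)
6. 2187.5ms @ 7/2 + 312.5ms (1/2)
7. 2500.0ms @ 4 + 416.667ms (2/3)
8. 2916.667ms @ 14/3 + 416.667ms (2/3)
9. 3333.333ms @ 16/3 + 416.667ms (2/3)

note 6 onset = 7/2b = 2187.5ms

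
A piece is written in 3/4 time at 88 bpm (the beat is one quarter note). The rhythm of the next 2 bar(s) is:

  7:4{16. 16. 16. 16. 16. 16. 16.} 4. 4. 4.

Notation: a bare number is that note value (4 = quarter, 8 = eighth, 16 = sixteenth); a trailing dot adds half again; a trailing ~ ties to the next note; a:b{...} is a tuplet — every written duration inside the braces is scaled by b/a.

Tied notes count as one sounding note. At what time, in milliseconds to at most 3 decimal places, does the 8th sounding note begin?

note 8 onset = 3/2b = 1022.727ms

1. 0.0ms @ 0 + 146.104ms (3/14)
2. 146.104ms @ 3/14 + 146.104ms (3/14)
3. 292.208ms @ 3/7 + 146.104ms (3/14)
4. 438.312ms @ 9/14 + 146.104ms (3/14)
5. 584.416ms @ 6/7 + 146.104ms (3/14)
6. 730.519ms @ 15/14 + 146.104ms (3/14)
7. 876.623ms @ 9/7 + 146.104ms (3/14)
8. 1022.727ms @ 3/2 + 1022.727ms (3/2)
9. 2045.455ms @ 3 + 1022.727ms (3/2)
10. 3068.182ms @ 9/2 + 1022.727ms (3/2)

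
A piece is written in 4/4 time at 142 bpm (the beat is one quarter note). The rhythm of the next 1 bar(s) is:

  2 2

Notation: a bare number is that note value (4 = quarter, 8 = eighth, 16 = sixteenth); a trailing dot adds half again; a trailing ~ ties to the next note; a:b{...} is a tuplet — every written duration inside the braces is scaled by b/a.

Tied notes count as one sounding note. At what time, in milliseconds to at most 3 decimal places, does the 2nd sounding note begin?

note 2 onset = 2b = 845.07ms

1. 0.0ms @ 0 + 845.07ms (2)
2. 845.07ms @ 2 + 845.07ms (2)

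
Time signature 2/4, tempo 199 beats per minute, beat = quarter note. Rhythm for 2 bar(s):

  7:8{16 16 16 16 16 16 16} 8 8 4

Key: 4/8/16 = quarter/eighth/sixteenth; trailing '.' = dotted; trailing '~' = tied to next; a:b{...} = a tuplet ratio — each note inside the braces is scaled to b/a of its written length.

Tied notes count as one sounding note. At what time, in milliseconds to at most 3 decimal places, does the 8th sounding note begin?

note 8 onset = 2b = 603.015ms

1. 0.0ms @ 0 + 86.145ms (2/7)
2. 86.145ms @ 2/7 + 86.145ms (2/7)
3. 172.29ms @ 4/7 + 86.145ms (2/7)
4. 258.435ms @ 6/7 + 86.145ms (2/7)
5. 344.58ms @ 8/7 + 86.145ms (2/7)
6. 430.725ms @ 10/7 + 86.145ms (2/7)
7. 516.87ms @ 12/7 + 86.145ms (2/7)
8. 603.015ms @ 2 + 150.754ms (1/2)
9. 753.769ms @ 5/2 + 150.754ms (1/2)
10. 904.523ms @ 3 + 301.508ms (1)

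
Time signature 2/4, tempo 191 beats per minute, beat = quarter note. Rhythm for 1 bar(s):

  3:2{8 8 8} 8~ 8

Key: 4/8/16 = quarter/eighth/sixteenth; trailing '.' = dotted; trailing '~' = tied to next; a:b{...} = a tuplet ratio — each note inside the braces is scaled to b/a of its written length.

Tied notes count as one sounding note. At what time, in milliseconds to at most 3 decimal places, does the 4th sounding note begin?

note 4 onset = 1b = 314.136ms

1. 0.0ms @ 0 + 104.712ms (1/3)
2. 104.712ms @ 1/3 + 104.712ms (1/3)
3. 209.424ms @ 2/3 + 104.712ms (1/3)
4. 314.136ms @ 1 + 314.136ms (1)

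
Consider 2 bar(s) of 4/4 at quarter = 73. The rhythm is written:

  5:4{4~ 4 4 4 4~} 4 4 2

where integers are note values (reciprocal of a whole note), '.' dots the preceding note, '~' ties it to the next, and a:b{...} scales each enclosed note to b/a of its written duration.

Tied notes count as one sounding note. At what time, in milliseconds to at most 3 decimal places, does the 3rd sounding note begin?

note 3 onset = 12/5b = 1972.603ms

1. 0.0ms @ 0 + 1315.068ms (8/5)
2. 1315.068ms @ 8/5 + 657.534ms (4/5)
3. 1972.603ms @ 12/5 + 657.534ms (4/5)
4. 2630.137ms @ 16/5 + 1479.452ms (9/5)
5. 4109.589ms @ 5 + 821.918ms (1)
6. 4931.507ms @ 6 + 1643.836ms (2)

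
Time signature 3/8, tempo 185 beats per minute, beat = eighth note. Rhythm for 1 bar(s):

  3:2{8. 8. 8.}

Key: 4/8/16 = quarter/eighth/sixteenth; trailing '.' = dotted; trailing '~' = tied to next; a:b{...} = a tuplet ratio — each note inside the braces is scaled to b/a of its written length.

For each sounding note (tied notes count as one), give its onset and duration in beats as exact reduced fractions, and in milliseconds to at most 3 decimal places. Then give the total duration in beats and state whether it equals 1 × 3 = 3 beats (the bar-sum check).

1) 0.0ms=0b +324.324ms=1b
2) 324.324ms=1b +324.324ms=1b
3) 648.649ms=2b +324.324ms=1b
Σ=3b of 3 (185bpm 3/8) — PASS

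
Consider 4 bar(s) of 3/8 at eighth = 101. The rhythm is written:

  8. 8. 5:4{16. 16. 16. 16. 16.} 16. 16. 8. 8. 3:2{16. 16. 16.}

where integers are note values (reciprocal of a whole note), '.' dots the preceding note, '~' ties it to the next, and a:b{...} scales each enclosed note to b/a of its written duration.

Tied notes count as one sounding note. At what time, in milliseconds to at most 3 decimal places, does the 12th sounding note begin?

note 12 onset = 21/2b = 6237.624ms

1. 0.0ms @ 0 + 891.089ms (3/2)
2. 891.089ms @ 3/2 + 891.089ms (3/2)
3. 1782.178ms @ 3 + 356.436ms (3/5)
4. 2138.614ms @ 18/5 + 356.436ms (3/5)
5. 2495.05ms @ 21/5 + 356.436ms (3/5)
6. 2851.485ms @ 24/5 + 356.436ms (3/5)
7. 3207.921ms @ 27/5 + 356.436ms (3/5)
8. 3564.356ms @ 6 + 445.545ms (3/4)
9. 4009.901ms @ 27/4 + 445.545ms (3/4)
10. 4455.446ms @ 15/2 + 891.089ms (3/2)
11. 5346.535ms @ 9 + 891.089ms (3/2)
12. 6237.624ms @ 21/2 + 297.03ms (1/2)
13. 6534.653ms @ 11 + 297.03ms (1/2)
14. 6831.683ms @ 23/2 + 297.03ms (1/2)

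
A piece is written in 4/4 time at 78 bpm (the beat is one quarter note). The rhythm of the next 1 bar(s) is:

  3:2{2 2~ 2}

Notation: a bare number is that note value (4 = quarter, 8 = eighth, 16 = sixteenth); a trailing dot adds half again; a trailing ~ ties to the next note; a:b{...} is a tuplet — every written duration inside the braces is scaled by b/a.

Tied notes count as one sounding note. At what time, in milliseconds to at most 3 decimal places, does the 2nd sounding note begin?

1. 0.0ms @ 0 + 1025.641ms (4/3)
2. 1025.641ms @ 4/3 + 2051.282ms (8/3)

note 2 onset = 4/3b = 1025.641ms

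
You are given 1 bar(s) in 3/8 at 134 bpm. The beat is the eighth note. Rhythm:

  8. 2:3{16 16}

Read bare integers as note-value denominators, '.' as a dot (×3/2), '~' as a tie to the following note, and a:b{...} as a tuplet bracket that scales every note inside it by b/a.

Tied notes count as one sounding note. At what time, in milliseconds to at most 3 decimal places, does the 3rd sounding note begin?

note 3 onset = 9/4b = 1007.463ms

1. 0.0ms @ 0 + 671.642ms (3/2)
2. 671.642ms @ 3/2 + 335.821ms (3/4)
3. 1007.463ms @ 9/4 + 335.821ms (3/4)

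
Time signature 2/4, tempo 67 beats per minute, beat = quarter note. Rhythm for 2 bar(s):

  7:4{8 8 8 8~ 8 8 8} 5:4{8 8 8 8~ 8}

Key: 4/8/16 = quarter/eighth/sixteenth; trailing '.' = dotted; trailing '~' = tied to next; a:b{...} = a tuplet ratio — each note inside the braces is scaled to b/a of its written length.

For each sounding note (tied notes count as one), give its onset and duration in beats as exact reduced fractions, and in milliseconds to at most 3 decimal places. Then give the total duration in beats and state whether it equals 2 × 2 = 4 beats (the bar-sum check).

1) 0.0ms=0b +255.864ms=2/7b
2) 255.864ms=2/7b +255.864ms=2/7b
3) 511.727ms=4/7b +255.864ms=2/7b
4) 767.591ms=6/7b +511.727ms=4/7b
5) 1279.318ms=10/7b +255.864ms=2/7b
6) 1535.181ms=12/7b +255.864ms=2/7b
7) 1791.045ms=2b +358.209ms=2/5b
8) 2149.254ms=12/5b +358.209ms=2/5b
9) 2507.463ms=14/5b +358.209ms=2/5b
10) 2865.672ms=16/5b +716.418ms=4/5b
Σ=4b of 4 (67bpm 2/4) — PASS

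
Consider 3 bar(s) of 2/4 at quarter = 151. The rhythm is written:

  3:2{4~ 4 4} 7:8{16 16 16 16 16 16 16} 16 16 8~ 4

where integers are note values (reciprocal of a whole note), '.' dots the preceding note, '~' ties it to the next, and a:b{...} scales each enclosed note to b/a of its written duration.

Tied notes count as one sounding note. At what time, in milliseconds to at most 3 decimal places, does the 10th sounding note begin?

note 10 onset = 4b = 1589.404ms

1. 0.0ms @ 0 + 529.801ms (4/3)
2. 529.801ms @ 4/3 + 264.901ms (2/3)
3. 794.702ms @ 2 + 113.529ms (2/7)
4. 908.231ms @ 16/7 + 113.529ms (2/7)
5. 1021.76ms @ 18/7 + 113.529ms (2/7)
6. 1135.289ms @ 20/7 + 113.529ms (2/7)
7. 1248.817ms @ 22/7 + 113.529ms (2/7)
8. 1362.346ms @ 24/7 + 113.529ms (2/7)
9. 1475.875ms @ 26/7 + 113.529ms (2/7)
10. 1589.404ms @ 4 + 99.338ms (1/4)
11. 1688.742ms @ 17/4 + 99.338ms (1/4)
12. 1788.079ms @ 9/2 + 596.026ms (3/2)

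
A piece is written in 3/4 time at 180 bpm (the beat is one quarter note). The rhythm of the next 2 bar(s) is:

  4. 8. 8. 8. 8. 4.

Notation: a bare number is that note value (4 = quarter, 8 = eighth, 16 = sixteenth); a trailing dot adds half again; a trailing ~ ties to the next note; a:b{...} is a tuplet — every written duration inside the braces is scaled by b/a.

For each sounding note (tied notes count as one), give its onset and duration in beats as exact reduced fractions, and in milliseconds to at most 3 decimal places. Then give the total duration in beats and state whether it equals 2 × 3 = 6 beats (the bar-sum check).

1) 0.0ms=0b +500.0ms=3/2b
2) 500.0ms=3/2b +250.0ms=3/4b
3) 750.0ms=9/4b +250.0ms=3/4b
4) 1000.0ms=3b +250.0ms=3/4b
5) 1250.0ms=15/4b +250.0ms=3/4b
6) 1500.0ms=9/2b +500.0ms=3/2b
Σ=6b of 6 (180bpm 3/4) — PASS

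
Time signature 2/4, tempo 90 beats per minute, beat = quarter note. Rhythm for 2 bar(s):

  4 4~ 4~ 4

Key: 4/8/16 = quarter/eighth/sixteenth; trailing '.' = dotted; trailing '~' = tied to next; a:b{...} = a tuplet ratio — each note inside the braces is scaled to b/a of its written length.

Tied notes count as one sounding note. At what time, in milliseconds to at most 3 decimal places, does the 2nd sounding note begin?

note 2 onset = 1b = 666.667ms

1. 0.0ms @ 0 + 666.667ms (1)
2. 666.667ms @ 1 + 2000.0ms (3)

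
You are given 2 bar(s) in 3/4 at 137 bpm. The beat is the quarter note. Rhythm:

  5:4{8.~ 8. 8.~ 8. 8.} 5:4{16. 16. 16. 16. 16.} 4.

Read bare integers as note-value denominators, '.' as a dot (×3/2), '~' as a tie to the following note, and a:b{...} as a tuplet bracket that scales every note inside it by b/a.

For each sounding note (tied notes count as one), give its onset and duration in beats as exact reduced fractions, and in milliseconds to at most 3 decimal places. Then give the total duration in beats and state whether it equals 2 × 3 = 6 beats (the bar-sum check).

1) 0.0ms=0b +525.547ms=6/5b
2) 525.547ms=6/5b +525.547ms=6/5b
3) 1051.095ms=12/5b +262.774ms=3/5b
4) 1313.869ms=3b +131.387ms=3/10b
5) 1445.255ms=33/10b +131.387ms=3/10b
6) 1576.642ms=18/5b +131.387ms=3/10b
7) 1708.029ms=39/10b +131.387ms=3/10b
8) 1839.416ms=21/5b +131.387ms=3/10b
9) 1970.803ms=9/2b +656.934ms=3/2b
Σ=6b of 6 (137bpm 3/4) — PASS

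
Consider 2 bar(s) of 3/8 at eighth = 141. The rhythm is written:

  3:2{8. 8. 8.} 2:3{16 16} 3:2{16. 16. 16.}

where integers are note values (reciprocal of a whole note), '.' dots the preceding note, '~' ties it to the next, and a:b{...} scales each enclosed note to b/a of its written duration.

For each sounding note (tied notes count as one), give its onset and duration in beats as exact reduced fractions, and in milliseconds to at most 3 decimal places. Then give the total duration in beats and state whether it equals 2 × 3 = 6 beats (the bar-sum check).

1) 0.0ms=0b +425.532ms=1b
2) 425.532ms=1b +425.532ms=1b
3) 851.064ms=2b +425.532ms=1b
4) 1276.596ms=3b +319.149ms=3/4b
5) 1595.745ms=15/4b +319.149ms=3/4b
6) 1914.894ms=9/2b +212.766ms=1/2b
7) 2127.66ms=5b +212.766ms=1/2b
8) 2340.426ms=11/2b +212.766ms=1/2b
Σ=6b of 6 (141bpm 3/8) — PASS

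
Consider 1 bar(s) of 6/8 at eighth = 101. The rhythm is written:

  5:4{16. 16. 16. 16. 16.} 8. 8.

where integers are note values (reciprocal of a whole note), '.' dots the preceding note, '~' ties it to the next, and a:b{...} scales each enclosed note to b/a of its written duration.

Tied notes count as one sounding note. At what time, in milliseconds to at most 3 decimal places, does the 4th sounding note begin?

1. 0.0ms @ 0 + 356.436ms (3/5)
2. 356.436ms @ 3/5 + 356.436ms (3/5)
3. 712.871ms @ 6/5 + 356.436ms (3/5)
4. 1069.307ms @ 9/5 + 356.436ms (3/5)
5. 1425.743ms @ 12/5 + 356.436ms (3/5)
6. 1782.178ms @ 3 + 891.089ms (3/2)
7. 2673.267ms @ 9/2 + 891.089ms (3/2)

note 4 onset = 9/5b = 1069.307ms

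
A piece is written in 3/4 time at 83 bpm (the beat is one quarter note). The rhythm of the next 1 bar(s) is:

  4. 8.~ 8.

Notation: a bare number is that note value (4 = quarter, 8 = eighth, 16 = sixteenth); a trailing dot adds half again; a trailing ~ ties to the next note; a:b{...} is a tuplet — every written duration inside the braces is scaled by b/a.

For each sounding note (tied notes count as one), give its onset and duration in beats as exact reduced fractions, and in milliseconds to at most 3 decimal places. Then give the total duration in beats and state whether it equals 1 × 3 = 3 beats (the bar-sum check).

1) 0.0ms=0b +1084.337ms=3/2b
2) 1084.337ms=3/2b +1084.337ms=3/2b
Σ=3b of 3 (83bpm 3/4) — PASS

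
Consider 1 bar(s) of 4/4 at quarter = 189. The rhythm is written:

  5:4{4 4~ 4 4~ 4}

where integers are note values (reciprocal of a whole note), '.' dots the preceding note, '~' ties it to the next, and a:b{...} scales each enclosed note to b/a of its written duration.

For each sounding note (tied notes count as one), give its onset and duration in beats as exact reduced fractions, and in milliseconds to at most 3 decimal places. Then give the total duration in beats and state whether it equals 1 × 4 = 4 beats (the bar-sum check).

1) 0.0ms=0b +253.968ms=4/5b
2) 253.968ms=4/5b +507.937ms=8/5b
3) 761.905ms=12/5b +507.937ms=8/5b
Σ=4b of 4 (189bpm 4/4) — PASS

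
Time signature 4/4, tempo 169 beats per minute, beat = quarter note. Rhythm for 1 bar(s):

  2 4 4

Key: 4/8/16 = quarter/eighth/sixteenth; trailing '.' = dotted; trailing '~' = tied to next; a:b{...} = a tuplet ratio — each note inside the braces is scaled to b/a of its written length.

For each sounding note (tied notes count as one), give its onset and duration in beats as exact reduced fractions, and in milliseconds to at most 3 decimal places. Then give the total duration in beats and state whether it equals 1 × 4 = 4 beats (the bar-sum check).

1) 0.0ms=0b +710.059ms=2b
2) 710.059ms=2b +355.03ms=1b
3) 1065.089ms=3b +355.03ms=1b
Σ=4b of 4 (169bpm 4/4) — PASS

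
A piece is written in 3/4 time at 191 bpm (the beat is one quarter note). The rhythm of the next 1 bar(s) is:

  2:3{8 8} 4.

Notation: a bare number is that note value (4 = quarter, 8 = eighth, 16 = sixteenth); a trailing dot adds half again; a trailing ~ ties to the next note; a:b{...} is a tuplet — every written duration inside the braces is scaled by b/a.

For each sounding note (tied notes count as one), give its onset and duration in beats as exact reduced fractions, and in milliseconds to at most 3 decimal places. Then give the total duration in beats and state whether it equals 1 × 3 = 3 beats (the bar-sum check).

1) 0.0ms=0b +235.602ms=3/4b
2) 235.602ms=3/4b +235.602ms=3/4b
3) 471.204ms=3/2b +471.204ms=3/2b
Σ=3b of 3 (191bpm 3/4) — PASS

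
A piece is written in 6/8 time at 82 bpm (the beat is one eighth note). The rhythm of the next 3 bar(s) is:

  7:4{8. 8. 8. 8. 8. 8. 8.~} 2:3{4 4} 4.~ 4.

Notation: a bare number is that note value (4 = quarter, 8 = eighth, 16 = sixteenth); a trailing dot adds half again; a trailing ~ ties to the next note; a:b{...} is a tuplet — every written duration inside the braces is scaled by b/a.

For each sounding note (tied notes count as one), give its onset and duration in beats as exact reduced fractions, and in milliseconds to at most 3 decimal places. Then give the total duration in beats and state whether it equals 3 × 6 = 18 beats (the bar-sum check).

1) 0.0ms=0b +627.178ms=6/7b
2) 627.178ms=6/7b +627.178ms=6/7b
3) 1254.355ms=12/7b +627.178ms=6/7b
4) 1881.533ms=18/7b +627.178ms=6/7b
5) 2508.711ms=24/7b +627.178ms=6/7b
6) 3135.889ms=30/7b +627.178ms=6/7b
7) 3763.066ms=36/7b +2822.3ms=27/7b
8) 6585.366ms=9b +2195.122ms=3b
9) 8780.488ms=12b +4390.244ms=6b
Σ=18b of 18 (82bpm 6/8) — PASS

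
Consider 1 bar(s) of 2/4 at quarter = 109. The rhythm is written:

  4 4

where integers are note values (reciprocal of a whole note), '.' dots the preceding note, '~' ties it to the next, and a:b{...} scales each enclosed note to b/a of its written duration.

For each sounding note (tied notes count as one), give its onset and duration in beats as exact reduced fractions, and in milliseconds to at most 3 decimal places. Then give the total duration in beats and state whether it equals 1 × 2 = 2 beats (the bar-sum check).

1) 0.0ms=0b +550.459ms=1b
2) 550.459ms=1b +550.459ms=1b
Σ=2b of 2 (109bpm 2/4) — PASS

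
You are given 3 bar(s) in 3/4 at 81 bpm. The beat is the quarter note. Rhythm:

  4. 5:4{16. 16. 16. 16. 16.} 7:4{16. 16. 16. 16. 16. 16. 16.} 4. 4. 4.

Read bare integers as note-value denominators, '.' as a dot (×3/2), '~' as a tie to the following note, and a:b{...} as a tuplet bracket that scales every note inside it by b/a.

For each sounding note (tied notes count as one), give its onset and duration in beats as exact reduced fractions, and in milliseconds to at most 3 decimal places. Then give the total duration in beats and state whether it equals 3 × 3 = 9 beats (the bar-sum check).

1) 0.0ms=0b +1111.111ms=3/2b
2) 1111.111ms=3/2b +222.222ms=3/10b
3) 1333.333ms=9/5b +222.222ms=3/10b
4) 1555.556ms=21/10b +222.222ms=3/10b
5) 1777.778ms=12/5b +222.222ms=3/10b
6) 2000.0ms=27/10b +222.222ms=3/10b
7) 2222.222ms=3b +158.73ms=3/14b
8) 2380.952ms=45/14b +158.73ms=3/14b
9) 2539.683ms=24/7b +158.73ms=3/14b
10) 2698.413ms=51/14b +158.73ms=3/14b
11) 2857.143ms=27/7b +158.73ms=3/14b
12) 3015.873ms=57/14b +158.73ms=3/14b
13) 3174.603ms=30/7b +158.73ms=3/14b
14) 3333.333ms=9/2b +1111.111ms=3/2b
15) 4444.444ms=6b +1111.111ms=3/2b
16) 5555.556ms=15/2b +1111.111ms=3/2b
Σ=9b of 9 (81bpm 3/4) — PASS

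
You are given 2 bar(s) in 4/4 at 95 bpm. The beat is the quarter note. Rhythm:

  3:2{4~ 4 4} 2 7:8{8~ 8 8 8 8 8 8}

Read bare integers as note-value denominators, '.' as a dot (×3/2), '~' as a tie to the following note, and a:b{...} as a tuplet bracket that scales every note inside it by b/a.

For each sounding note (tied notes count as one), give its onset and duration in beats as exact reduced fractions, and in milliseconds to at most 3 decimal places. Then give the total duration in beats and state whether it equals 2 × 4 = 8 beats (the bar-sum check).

1) 0.0ms=0b +842.105ms=4/3b
2) 842.105ms=4/3b +421.053ms=2/3b
3) 1263.158ms=2b +1263.158ms=2b
4) 2526.316ms=4b +721.805ms=8/7b
5) 3248.12ms=36/7b +360.902ms=4/7b
6) 3609.023ms=40/7b +360.902ms=4/7b
7) 3969.925ms=44/7b +360.902ms=4/7b
8) 4330.827ms=48/7b +360.902ms=4/7b
9) 4691.729ms=52/7b +360.902ms=4/7b
Σ=8b of 8 (95bpm 4/4) — PASS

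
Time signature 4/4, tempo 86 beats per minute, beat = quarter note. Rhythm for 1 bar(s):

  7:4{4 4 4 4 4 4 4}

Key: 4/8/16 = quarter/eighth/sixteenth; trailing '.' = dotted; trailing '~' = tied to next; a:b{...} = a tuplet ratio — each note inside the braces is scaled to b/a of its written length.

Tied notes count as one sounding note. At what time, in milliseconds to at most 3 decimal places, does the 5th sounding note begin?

1. 0.0ms @ 0 + 398.671ms (4/7)
2. 398.671ms @ 4/7 + 398.671ms (4/7)
3. 797.342ms @ 8/7 + 398.671ms (4/7)
4. 1196.013ms @ 12/7 + 398.671ms (4/7)
5. 1594.684ms @ 16/7 + 398.671ms (4/7)
6. 1993.355ms @ 20/7 + 398.671ms (4/7)
7. 2392.027ms @ 24/7 + 398.671ms (4/7)

note 5 onset = 16/7b = 1594.684ms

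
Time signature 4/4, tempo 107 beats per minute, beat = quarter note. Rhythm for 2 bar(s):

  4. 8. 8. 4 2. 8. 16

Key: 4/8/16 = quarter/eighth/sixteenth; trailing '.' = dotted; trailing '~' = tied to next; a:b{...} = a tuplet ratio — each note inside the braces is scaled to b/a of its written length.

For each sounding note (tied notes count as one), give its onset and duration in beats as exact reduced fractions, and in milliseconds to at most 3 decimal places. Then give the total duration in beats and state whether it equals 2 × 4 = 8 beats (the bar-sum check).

1) 0.0ms=0b +841.121ms=3/2b
2) 841.121ms=3/2b +420.561ms=3/4b
3) 1261.682ms=9/4b +420.561ms=3/4b
4) 1682.243ms=3b +560.748ms=1b
5) 2242.991ms=4b +1682.243ms=3b
6) 3925.234ms=7b +420.561ms=3/4b
7) 4345.794ms=31/4b +140.187ms=1/4b
Σ=8b of 8 (107bpm 4/4) — PASS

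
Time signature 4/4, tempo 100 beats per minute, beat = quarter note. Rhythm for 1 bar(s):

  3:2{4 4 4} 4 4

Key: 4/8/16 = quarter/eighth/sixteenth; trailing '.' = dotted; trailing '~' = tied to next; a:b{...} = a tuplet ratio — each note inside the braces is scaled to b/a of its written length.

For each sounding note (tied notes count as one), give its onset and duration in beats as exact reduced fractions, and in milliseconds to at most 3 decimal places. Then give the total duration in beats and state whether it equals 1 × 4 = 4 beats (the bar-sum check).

1) 0.0ms=0b +400.0ms=2/3b
2) 400.0ms=2/3b +400.0ms=2/3b
3) 800.0ms=4/3b +400.0ms=2/3b
4) 1200.0ms=2b +600.0ms=1b
5) 1800.0ms=3b +600.0ms=1b
Σ=4b of 4 (100bpm 4/4) — PASS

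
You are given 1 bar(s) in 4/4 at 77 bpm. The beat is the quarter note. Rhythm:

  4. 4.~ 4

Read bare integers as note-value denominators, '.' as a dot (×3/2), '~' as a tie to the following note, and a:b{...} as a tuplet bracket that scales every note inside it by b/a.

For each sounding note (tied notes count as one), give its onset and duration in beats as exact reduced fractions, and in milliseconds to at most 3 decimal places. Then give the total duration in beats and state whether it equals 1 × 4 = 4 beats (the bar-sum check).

1) 0.0ms=0b +1168.831ms=3/2b
2) 1168.831ms=3/2b +1948.052ms=5/2b
Σ=4b of 4 (77bpm 4/4) — PASS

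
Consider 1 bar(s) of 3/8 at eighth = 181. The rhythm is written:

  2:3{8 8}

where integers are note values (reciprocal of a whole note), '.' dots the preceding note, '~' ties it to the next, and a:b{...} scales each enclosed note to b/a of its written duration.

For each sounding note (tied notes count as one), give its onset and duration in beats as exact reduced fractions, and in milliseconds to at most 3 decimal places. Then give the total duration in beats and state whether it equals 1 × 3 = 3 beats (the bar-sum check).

1) 0.0ms=0b +497.238ms=3/2b
2) 497.238ms=3/2b +497.238ms=3/2b
Σ=3b of 3 (181bpm 3/8) — PASS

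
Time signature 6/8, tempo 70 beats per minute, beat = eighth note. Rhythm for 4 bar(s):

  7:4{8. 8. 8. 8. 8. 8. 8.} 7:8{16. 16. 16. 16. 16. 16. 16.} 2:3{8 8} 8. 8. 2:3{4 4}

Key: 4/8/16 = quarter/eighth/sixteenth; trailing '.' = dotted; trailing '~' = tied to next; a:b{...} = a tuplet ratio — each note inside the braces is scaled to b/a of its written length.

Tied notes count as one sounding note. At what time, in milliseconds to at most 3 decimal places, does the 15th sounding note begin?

1. 0.0ms @ 0 + 734.694ms (6/7)
2. 734.694ms @ 6/7 + 734.694ms (6/7)
3. 1469.388ms @ 12/7 + 734.694ms (6/7)
4. 2204.082ms @ 18/7 + 734.694ms (6/7)
5. 2938.776ms @ 24/7 + 734.694ms (6/7)
6. 3673.469ms @ 30/7 + 734.694ms (6/7)
7. 4408.163ms @ 36/7 + 734.694ms (6/7)
8. 5142.857ms @ 6 + 734.694ms (6/7)
9. 5877.551ms @ 48/7 + 734.694ms (6/7)
10. 6612.245ms @ 54/7 + 734.694ms (6/7)
11. 7346.939ms @ 60/7 + 734.694ms (6/7)
12. 8081.633ms @ 66/7 + 734.694ms (6/7)
13. 8816.327ms @ 72/7 + 734.694ms (6/7)
14. 9551.02ms @ 78/7 + 734.694ms (6/7)
15. 10285.714ms @ 12 + 1285.714ms (3/2)
16. 11571.429ms @ 27/2 + 1285.714ms (3/2)
17. 12857.143ms @ 15 + 1285.714ms (3/2)
18. 14142.857ms @ 33/2 + 1285.714ms (3/2)
19. 15428.571ms @ 18 + 2571.429ms (3)
20. 18000.0ms @ 21 + 2571.429ms (3)

note 15 onset = 12b = 10285.714ms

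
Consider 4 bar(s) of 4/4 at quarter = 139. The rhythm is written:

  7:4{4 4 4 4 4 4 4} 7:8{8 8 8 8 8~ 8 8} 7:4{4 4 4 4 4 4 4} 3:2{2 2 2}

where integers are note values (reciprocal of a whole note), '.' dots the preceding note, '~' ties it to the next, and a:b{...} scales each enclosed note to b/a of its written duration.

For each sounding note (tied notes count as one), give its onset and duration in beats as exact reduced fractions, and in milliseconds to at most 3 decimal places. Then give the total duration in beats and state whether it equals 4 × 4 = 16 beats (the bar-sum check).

1) 0.0ms=0b +246.66ms=4/7b
2) 246.66ms=4/7b +246.66ms=4/7b
3) 493.32ms=8/7b +246.66ms=4/7b
4) 739.979ms=12/7b +246.66ms=4/7b
5) 986.639ms=16/7b +246.66ms=4/7b
6) 1233.299ms=20/7b +246.66ms=4/7b
7) 1479.959ms=24/7b +246.66ms=4/7b
8) 1726.619ms=4b +246.66ms=4/7b
9) 1973.279ms=32/7b +246.66ms=4/7b
10) 2219.938ms=36/7b +246.66ms=4/7b
11) 2466.598ms=40/7b +246.66ms=4/7b
12) 2713.258ms=44/7b +493.32ms=8/7b
13) 3206.578ms=52/7b +246.66ms=4/7b
14) 3453.237ms=8b +246.66ms=4/7b
15) 3699.897ms=60/7b +246.66ms=4/7b
16) 3946.557ms=64/7b +246.66ms=4/7b
17) 4193.217ms=68/7b +246.66ms=4/7b
18) 4439.877ms=72/7b +246.66ms=4/7b
19) 4686.536ms=76/7b +246.66ms=4/7b
20) 4933.196ms=80/7b +246.66ms=4/7b
21) 5179.856ms=12b +575.54ms=4/3b
22) 5755.396ms=40/3b +575.54ms=4/3b
23) 6330.935ms=44/3b +575.54ms=4/3b
Σ=16b of 16 (139bpm 4/4) — PASS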